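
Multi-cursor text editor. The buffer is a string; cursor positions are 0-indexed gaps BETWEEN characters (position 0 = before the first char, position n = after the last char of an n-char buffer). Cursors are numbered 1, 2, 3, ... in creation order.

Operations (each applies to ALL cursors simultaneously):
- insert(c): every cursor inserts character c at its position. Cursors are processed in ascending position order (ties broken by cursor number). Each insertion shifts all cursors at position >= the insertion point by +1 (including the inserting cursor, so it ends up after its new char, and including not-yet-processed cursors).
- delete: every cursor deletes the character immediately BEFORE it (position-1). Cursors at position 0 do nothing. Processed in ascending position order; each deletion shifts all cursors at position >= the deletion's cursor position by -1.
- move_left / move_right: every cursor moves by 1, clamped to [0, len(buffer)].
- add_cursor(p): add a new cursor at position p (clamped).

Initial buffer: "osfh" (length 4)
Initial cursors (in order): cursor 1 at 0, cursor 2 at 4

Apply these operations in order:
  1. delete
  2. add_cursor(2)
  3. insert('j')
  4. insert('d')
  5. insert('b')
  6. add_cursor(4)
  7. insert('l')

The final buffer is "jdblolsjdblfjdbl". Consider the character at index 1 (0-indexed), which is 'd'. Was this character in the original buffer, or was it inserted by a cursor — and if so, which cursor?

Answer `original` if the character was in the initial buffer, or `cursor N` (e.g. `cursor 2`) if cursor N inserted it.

After op 1 (delete): buffer="osf" (len 3), cursors c1@0 c2@3, authorship ...
After op 2 (add_cursor(2)): buffer="osf" (len 3), cursors c1@0 c3@2 c2@3, authorship ...
After op 3 (insert('j')): buffer="josjfj" (len 6), cursors c1@1 c3@4 c2@6, authorship 1..3.2
After op 4 (insert('d')): buffer="jdosjdfjd" (len 9), cursors c1@2 c3@6 c2@9, authorship 11..33.22
After op 5 (insert('b')): buffer="jdbosjdbfjdb" (len 12), cursors c1@3 c3@8 c2@12, authorship 111..333.222
After op 6 (add_cursor(4)): buffer="jdbosjdbfjdb" (len 12), cursors c1@3 c4@4 c3@8 c2@12, authorship 111..333.222
After op 7 (insert('l')): buffer="jdblolsjdblfjdbl" (len 16), cursors c1@4 c4@6 c3@11 c2@16, authorship 1111.4.3333.2222
Authorship (.=original, N=cursor N): 1 1 1 1 . 4 . 3 3 3 3 . 2 2 2 2
Index 1: author = 1

Answer: cursor 1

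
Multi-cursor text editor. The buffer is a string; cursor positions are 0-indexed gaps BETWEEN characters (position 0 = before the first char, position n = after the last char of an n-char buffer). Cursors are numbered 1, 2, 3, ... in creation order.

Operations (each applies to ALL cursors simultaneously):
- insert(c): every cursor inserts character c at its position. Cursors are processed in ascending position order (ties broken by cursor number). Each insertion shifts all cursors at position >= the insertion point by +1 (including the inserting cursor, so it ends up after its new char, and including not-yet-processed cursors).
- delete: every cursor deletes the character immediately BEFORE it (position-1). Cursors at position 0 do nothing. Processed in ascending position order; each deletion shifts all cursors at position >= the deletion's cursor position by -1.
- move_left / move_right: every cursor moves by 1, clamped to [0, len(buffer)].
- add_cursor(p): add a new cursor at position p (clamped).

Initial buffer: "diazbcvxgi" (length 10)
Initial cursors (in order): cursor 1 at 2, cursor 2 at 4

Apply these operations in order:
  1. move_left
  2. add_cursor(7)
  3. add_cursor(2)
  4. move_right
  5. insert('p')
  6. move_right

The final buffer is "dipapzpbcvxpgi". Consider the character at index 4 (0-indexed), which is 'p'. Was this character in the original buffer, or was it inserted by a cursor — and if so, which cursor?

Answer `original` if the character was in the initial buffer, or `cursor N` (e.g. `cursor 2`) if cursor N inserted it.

After op 1 (move_left): buffer="diazbcvxgi" (len 10), cursors c1@1 c2@3, authorship ..........
After op 2 (add_cursor(7)): buffer="diazbcvxgi" (len 10), cursors c1@1 c2@3 c3@7, authorship ..........
After op 3 (add_cursor(2)): buffer="diazbcvxgi" (len 10), cursors c1@1 c4@2 c2@3 c3@7, authorship ..........
After op 4 (move_right): buffer="diazbcvxgi" (len 10), cursors c1@2 c4@3 c2@4 c3@8, authorship ..........
After op 5 (insert('p')): buffer="dipapzpbcvxpgi" (len 14), cursors c1@3 c4@5 c2@7 c3@12, authorship ..1.4.2....3..
After op 6 (move_right): buffer="dipapzpbcvxpgi" (len 14), cursors c1@4 c4@6 c2@8 c3@13, authorship ..1.4.2....3..
Authorship (.=original, N=cursor N): . . 1 . 4 . 2 . . . . 3 . .
Index 4: author = 4

Answer: cursor 4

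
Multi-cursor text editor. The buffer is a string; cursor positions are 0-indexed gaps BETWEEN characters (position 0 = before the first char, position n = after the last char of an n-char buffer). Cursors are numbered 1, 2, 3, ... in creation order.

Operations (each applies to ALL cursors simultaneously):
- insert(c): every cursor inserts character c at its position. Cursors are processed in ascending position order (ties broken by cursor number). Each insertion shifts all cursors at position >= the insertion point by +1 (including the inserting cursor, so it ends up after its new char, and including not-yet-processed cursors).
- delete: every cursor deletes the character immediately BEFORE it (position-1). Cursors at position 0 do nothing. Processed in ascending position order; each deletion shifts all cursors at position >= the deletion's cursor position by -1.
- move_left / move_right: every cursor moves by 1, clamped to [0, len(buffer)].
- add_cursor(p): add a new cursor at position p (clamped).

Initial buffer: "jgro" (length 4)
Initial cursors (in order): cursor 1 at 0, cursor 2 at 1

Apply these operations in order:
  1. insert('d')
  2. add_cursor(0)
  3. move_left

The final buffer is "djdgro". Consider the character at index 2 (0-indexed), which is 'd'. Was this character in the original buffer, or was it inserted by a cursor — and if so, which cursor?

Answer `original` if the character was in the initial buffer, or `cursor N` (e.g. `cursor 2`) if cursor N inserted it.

After op 1 (insert('d')): buffer="djdgro" (len 6), cursors c1@1 c2@3, authorship 1.2...
After op 2 (add_cursor(0)): buffer="djdgro" (len 6), cursors c3@0 c1@1 c2@3, authorship 1.2...
After op 3 (move_left): buffer="djdgro" (len 6), cursors c1@0 c3@0 c2@2, authorship 1.2...
Authorship (.=original, N=cursor N): 1 . 2 . . .
Index 2: author = 2

Answer: cursor 2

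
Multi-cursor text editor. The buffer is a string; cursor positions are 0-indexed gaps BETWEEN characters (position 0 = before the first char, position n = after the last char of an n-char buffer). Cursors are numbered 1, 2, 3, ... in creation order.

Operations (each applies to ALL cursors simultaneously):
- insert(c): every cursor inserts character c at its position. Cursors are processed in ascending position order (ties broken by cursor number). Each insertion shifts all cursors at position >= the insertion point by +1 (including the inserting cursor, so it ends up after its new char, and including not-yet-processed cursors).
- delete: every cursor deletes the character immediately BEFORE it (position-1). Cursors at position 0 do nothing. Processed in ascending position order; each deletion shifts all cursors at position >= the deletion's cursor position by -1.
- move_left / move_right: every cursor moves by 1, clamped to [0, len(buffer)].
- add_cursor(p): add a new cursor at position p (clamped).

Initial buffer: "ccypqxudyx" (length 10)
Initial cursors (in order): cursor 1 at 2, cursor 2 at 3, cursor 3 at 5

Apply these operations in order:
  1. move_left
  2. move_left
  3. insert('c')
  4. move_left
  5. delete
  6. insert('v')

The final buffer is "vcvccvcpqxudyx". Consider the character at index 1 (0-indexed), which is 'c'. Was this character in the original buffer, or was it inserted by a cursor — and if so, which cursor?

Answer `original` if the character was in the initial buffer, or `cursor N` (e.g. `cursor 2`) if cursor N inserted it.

Answer: cursor 1

Derivation:
After op 1 (move_left): buffer="ccypqxudyx" (len 10), cursors c1@1 c2@2 c3@4, authorship ..........
After op 2 (move_left): buffer="ccypqxudyx" (len 10), cursors c1@0 c2@1 c3@3, authorship ..........
After op 3 (insert('c')): buffer="ccccycpqxudyx" (len 13), cursors c1@1 c2@3 c3@6, authorship 1.2..3.......
After op 4 (move_left): buffer="ccccycpqxudyx" (len 13), cursors c1@0 c2@2 c3@5, authorship 1.2..3.......
After op 5 (delete): buffer="ccccpqxudyx" (len 11), cursors c1@0 c2@1 c3@3, authorship 12.3.......
After op 6 (insert('v')): buffer="vcvccvcpqxudyx" (len 14), cursors c1@1 c2@3 c3@6, authorship 1122.33.......
Authorship (.=original, N=cursor N): 1 1 2 2 . 3 3 . . . . . . .
Index 1: author = 1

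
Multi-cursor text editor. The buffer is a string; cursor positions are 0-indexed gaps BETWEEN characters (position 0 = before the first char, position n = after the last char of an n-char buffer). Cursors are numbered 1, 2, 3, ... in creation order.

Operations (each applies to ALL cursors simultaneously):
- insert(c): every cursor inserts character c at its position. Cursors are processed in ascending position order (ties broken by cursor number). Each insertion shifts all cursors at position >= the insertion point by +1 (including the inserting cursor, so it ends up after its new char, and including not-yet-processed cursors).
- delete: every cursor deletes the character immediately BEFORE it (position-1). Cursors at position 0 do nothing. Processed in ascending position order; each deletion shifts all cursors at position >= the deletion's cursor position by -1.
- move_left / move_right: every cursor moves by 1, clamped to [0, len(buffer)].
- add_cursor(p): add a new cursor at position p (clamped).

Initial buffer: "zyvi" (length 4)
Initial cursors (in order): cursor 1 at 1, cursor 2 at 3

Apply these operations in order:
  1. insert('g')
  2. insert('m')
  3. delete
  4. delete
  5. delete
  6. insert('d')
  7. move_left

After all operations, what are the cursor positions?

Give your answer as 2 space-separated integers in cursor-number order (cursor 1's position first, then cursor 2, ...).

Answer: 0 2

Derivation:
After op 1 (insert('g')): buffer="zgyvgi" (len 6), cursors c1@2 c2@5, authorship .1..2.
After op 2 (insert('m')): buffer="zgmyvgmi" (len 8), cursors c1@3 c2@7, authorship .11..22.
After op 3 (delete): buffer="zgyvgi" (len 6), cursors c1@2 c2@5, authorship .1..2.
After op 4 (delete): buffer="zyvi" (len 4), cursors c1@1 c2@3, authorship ....
After op 5 (delete): buffer="yi" (len 2), cursors c1@0 c2@1, authorship ..
After op 6 (insert('d')): buffer="dydi" (len 4), cursors c1@1 c2@3, authorship 1.2.
After op 7 (move_left): buffer="dydi" (len 4), cursors c1@0 c2@2, authorship 1.2.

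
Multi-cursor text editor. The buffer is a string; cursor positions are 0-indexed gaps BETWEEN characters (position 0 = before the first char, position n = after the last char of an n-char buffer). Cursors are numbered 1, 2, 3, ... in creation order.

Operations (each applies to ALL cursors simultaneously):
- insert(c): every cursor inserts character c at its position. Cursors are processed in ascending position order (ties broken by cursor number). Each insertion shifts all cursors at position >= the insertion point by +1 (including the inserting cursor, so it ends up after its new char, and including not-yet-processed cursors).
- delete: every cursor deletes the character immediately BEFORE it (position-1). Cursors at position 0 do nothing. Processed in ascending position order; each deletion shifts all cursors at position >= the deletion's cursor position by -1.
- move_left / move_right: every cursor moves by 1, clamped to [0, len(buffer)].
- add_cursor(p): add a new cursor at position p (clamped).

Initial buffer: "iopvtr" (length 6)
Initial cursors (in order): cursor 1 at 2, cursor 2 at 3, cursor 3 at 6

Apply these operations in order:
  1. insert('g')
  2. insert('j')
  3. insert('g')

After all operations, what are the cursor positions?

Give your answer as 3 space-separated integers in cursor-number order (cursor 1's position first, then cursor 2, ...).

After op 1 (insert('g')): buffer="iogpgvtrg" (len 9), cursors c1@3 c2@5 c3@9, authorship ..1.2...3
After op 2 (insert('j')): buffer="iogjpgjvtrgj" (len 12), cursors c1@4 c2@7 c3@12, authorship ..11.22...33
After op 3 (insert('g')): buffer="iogjgpgjgvtrgjg" (len 15), cursors c1@5 c2@9 c3@15, authorship ..111.222...333

Answer: 5 9 15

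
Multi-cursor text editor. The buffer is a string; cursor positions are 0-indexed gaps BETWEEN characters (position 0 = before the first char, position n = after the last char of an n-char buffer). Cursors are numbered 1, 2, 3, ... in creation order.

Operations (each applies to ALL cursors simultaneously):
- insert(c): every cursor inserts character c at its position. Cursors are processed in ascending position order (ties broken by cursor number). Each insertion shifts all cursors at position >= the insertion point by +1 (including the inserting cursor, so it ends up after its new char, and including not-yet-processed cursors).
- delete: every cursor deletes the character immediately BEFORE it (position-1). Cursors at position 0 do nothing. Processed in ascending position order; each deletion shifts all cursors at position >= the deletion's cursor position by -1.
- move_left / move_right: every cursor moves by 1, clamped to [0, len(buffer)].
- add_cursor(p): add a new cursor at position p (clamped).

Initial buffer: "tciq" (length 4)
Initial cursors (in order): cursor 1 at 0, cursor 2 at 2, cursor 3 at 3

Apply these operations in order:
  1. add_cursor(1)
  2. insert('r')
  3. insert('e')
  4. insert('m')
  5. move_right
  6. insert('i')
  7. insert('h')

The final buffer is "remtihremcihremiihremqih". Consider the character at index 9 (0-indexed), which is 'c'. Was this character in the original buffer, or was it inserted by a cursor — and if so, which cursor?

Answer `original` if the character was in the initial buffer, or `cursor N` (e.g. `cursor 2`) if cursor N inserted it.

Answer: original

Derivation:
After op 1 (add_cursor(1)): buffer="tciq" (len 4), cursors c1@0 c4@1 c2@2 c3@3, authorship ....
After op 2 (insert('r')): buffer="rtrcrirq" (len 8), cursors c1@1 c4@3 c2@5 c3@7, authorship 1.4.2.3.
After op 3 (insert('e')): buffer="retrecreireq" (len 12), cursors c1@2 c4@5 c2@8 c3@11, authorship 11.44.22.33.
After op 4 (insert('m')): buffer="remtremcremiremq" (len 16), cursors c1@3 c4@7 c2@11 c3@15, authorship 111.444.222.333.
After op 5 (move_right): buffer="remtremcremiremq" (len 16), cursors c1@4 c4@8 c2@12 c3@16, authorship 111.444.222.333.
After op 6 (insert('i')): buffer="remtiremciremiiremqi" (len 20), cursors c1@5 c4@10 c2@15 c3@20, authorship 111.1444.4222.2333.3
After op 7 (insert('h')): buffer="remtihremcihremiihremqih" (len 24), cursors c1@6 c4@12 c2@18 c3@24, authorship 111.11444.44222.22333.33
Authorship (.=original, N=cursor N): 1 1 1 . 1 1 4 4 4 . 4 4 2 2 2 . 2 2 3 3 3 . 3 3
Index 9: author = original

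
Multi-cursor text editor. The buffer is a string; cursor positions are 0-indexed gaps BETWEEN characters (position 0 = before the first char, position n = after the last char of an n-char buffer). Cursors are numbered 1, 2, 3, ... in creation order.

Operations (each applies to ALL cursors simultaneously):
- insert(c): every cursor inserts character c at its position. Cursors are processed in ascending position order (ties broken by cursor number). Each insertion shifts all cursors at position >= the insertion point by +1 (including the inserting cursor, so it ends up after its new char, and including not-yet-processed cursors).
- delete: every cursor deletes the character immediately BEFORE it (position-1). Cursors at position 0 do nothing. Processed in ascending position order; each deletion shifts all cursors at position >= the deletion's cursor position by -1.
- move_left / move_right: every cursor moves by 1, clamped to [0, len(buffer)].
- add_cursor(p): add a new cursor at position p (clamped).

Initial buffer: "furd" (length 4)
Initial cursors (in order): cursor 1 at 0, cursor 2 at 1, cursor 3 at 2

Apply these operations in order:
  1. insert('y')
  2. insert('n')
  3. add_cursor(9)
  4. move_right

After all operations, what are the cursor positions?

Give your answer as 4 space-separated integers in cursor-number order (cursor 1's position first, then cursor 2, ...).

Answer: 3 6 9 10

Derivation:
After op 1 (insert('y')): buffer="yfyuyrd" (len 7), cursors c1@1 c2@3 c3@5, authorship 1.2.3..
After op 2 (insert('n')): buffer="ynfynuynrd" (len 10), cursors c1@2 c2@5 c3@8, authorship 11.22.33..
After op 3 (add_cursor(9)): buffer="ynfynuynrd" (len 10), cursors c1@2 c2@5 c3@8 c4@9, authorship 11.22.33..
After op 4 (move_right): buffer="ynfynuynrd" (len 10), cursors c1@3 c2@6 c3@9 c4@10, authorship 11.22.33..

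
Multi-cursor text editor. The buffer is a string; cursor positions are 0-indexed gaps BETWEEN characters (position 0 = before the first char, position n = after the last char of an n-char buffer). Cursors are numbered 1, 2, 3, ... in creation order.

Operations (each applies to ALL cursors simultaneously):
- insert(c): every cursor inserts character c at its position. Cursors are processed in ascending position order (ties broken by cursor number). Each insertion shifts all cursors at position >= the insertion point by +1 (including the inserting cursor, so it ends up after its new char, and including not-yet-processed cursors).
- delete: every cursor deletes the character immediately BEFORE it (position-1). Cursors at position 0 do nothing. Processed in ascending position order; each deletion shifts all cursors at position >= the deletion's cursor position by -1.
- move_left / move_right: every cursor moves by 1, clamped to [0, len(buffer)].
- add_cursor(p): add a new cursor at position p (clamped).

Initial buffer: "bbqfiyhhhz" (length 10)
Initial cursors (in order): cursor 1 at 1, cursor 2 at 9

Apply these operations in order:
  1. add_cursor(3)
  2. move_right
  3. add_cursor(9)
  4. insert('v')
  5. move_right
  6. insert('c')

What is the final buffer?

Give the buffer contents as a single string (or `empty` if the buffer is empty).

After op 1 (add_cursor(3)): buffer="bbqfiyhhhz" (len 10), cursors c1@1 c3@3 c2@9, authorship ..........
After op 2 (move_right): buffer="bbqfiyhhhz" (len 10), cursors c1@2 c3@4 c2@10, authorship ..........
After op 3 (add_cursor(9)): buffer="bbqfiyhhhz" (len 10), cursors c1@2 c3@4 c4@9 c2@10, authorship ..........
After op 4 (insert('v')): buffer="bbvqfviyhhhvzv" (len 14), cursors c1@3 c3@6 c4@12 c2@14, authorship ..1..3.....4.2
After op 5 (move_right): buffer="bbvqfviyhhhvzv" (len 14), cursors c1@4 c3@7 c4@13 c2@14, authorship ..1..3.....4.2
After op 6 (insert('c')): buffer="bbvqcfvicyhhhvzcvc" (len 18), cursors c1@5 c3@9 c4@16 c2@18, authorship ..1.1.3.3....4.422

Answer: bbvqcfvicyhhhvzcvc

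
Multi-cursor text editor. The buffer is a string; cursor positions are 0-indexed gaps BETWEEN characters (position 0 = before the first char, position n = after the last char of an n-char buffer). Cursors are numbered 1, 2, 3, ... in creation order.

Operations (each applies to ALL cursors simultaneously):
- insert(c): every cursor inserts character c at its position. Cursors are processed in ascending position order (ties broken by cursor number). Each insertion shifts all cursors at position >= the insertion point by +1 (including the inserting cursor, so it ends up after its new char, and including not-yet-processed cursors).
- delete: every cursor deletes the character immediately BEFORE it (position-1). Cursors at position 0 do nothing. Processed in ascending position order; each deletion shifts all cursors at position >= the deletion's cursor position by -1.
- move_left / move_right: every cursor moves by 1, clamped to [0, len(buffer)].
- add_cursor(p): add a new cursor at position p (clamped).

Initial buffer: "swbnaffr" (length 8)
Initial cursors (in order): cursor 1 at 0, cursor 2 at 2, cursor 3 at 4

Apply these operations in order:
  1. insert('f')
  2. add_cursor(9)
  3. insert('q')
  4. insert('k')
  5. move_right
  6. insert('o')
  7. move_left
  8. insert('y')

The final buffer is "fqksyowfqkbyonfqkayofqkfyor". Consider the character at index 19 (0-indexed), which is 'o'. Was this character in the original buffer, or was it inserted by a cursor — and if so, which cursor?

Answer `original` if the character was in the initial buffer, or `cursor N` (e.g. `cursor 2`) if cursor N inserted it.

After op 1 (insert('f')): buffer="fswfbnfaffr" (len 11), cursors c1@1 c2@4 c3@7, authorship 1..2..3....
After op 2 (add_cursor(9)): buffer="fswfbnfaffr" (len 11), cursors c1@1 c2@4 c3@7 c4@9, authorship 1..2..3....
After op 3 (insert('q')): buffer="fqswfqbnfqafqfr" (len 15), cursors c1@2 c2@6 c3@10 c4@13, authorship 11..22..33..4..
After op 4 (insert('k')): buffer="fqkswfqkbnfqkafqkfr" (len 19), cursors c1@3 c2@8 c3@13 c4@17, authorship 111..222..333..44..
After op 5 (move_right): buffer="fqkswfqkbnfqkafqkfr" (len 19), cursors c1@4 c2@9 c3@14 c4@18, authorship 111..222..333..44..
After op 6 (insert('o')): buffer="fqksowfqkbonfqkaofqkfor" (len 23), cursors c1@5 c2@11 c3@17 c4@22, authorship 111.1.222.2.333.3.44.4.
After op 7 (move_left): buffer="fqksowfqkbonfqkaofqkfor" (len 23), cursors c1@4 c2@10 c3@16 c4@21, authorship 111.1.222.2.333.3.44.4.
After op 8 (insert('y')): buffer="fqksyowfqkbyonfqkayofqkfyor" (len 27), cursors c1@5 c2@12 c3@19 c4@25, authorship 111.11.222.22.333.33.44.44.
Authorship (.=original, N=cursor N): 1 1 1 . 1 1 . 2 2 2 . 2 2 . 3 3 3 . 3 3 . 4 4 . 4 4 .
Index 19: author = 3

Answer: cursor 3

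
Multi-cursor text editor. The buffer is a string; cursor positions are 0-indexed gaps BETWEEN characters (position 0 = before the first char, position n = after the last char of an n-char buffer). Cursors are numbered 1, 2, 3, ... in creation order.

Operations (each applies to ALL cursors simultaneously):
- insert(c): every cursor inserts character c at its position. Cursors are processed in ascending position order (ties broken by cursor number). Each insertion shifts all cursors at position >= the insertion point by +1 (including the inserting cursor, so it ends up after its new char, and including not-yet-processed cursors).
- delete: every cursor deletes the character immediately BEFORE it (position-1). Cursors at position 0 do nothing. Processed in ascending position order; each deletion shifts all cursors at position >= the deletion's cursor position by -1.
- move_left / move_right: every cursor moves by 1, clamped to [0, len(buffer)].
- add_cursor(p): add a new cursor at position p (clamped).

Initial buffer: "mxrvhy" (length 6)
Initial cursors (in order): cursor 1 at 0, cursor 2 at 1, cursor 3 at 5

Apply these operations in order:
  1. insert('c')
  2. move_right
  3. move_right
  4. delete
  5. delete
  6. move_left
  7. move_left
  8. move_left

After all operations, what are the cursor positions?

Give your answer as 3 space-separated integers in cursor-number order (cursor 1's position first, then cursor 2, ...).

After op 1 (insert('c')): buffer="cmcxrvhcy" (len 9), cursors c1@1 c2@3 c3@8, authorship 1.2....3.
After op 2 (move_right): buffer="cmcxrvhcy" (len 9), cursors c1@2 c2@4 c3@9, authorship 1.2....3.
After op 3 (move_right): buffer="cmcxrvhcy" (len 9), cursors c1@3 c2@5 c3@9, authorship 1.2....3.
After op 4 (delete): buffer="cmxvhc" (len 6), cursors c1@2 c2@3 c3@6, authorship 1....3
After op 5 (delete): buffer="cvh" (len 3), cursors c1@1 c2@1 c3@3, authorship 1..
After op 6 (move_left): buffer="cvh" (len 3), cursors c1@0 c2@0 c3@2, authorship 1..
After op 7 (move_left): buffer="cvh" (len 3), cursors c1@0 c2@0 c3@1, authorship 1..
After op 8 (move_left): buffer="cvh" (len 3), cursors c1@0 c2@0 c3@0, authorship 1..

Answer: 0 0 0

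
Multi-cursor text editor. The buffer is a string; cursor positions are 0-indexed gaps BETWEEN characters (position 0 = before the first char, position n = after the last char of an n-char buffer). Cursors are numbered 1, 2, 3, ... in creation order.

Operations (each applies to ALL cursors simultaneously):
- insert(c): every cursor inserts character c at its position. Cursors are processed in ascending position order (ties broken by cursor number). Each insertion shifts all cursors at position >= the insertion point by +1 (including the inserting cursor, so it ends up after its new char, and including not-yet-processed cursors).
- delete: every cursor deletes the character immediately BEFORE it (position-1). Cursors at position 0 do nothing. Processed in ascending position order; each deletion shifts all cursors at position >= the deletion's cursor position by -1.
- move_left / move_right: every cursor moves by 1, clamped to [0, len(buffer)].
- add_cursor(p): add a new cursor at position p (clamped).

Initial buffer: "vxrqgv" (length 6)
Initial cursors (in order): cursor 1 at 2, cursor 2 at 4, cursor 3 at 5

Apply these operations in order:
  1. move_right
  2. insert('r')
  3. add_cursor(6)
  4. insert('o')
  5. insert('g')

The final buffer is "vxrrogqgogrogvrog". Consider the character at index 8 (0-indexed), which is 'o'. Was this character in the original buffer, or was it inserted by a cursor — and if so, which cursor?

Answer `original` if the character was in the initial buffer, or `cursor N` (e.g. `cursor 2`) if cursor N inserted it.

Answer: cursor 4

Derivation:
After op 1 (move_right): buffer="vxrqgv" (len 6), cursors c1@3 c2@5 c3@6, authorship ......
After op 2 (insert('r')): buffer="vxrrqgrvr" (len 9), cursors c1@4 c2@7 c3@9, authorship ...1..2.3
After op 3 (add_cursor(6)): buffer="vxrrqgrvr" (len 9), cursors c1@4 c4@6 c2@7 c3@9, authorship ...1..2.3
After op 4 (insert('o')): buffer="vxrroqgorovro" (len 13), cursors c1@5 c4@8 c2@10 c3@13, authorship ...11..422.33
After op 5 (insert('g')): buffer="vxrrogqgogrogvrog" (len 17), cursors c1@6 c4@10 c2@13 c3@17, authorship ...111..44222.333
Authorship (.=original, N=cursor N): . . . 1 1 1 . . 4 4 2 2 2 . 3 3 3
Index 8: author = 4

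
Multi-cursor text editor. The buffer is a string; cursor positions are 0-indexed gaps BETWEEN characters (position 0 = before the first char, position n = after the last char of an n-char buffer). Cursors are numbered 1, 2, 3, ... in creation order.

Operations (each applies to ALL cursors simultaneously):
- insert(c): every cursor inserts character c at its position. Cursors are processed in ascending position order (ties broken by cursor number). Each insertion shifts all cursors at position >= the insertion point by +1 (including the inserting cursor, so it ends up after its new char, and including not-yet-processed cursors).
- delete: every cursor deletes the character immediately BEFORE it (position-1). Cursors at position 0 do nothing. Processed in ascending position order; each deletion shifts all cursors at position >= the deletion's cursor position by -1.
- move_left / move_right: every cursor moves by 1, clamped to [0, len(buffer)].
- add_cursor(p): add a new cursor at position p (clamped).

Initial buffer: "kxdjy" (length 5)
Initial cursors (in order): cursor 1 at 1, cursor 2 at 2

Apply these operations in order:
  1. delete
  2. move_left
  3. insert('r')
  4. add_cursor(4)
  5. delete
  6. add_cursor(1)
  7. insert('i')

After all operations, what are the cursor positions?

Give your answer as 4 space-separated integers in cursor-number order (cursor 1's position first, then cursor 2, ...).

After op 1 (delete): buffer="djy" (len 3), cursors c1@0 c2@0, authorship ...
After op 2 (move_left): buffer="djy" (len 3), cursors c1@0 c2@0, authorship ...
After op 3 (insert('r')): buffer="rrdjy" (len 5), cursors c1@2 c2@2, authorship 12...
After op 4 (add_cursor(4)): buffer="rrdjy" (len 5), cursors c1@2 c2@2 c3@4, authorship 12...
After op 5 (delete): buffer="dy" (len 2), cursors c1@0 c2@0 c3@1, authorship ..
After op 6 (add_cursor(1)): buffer="dy" (len 2), cursors c1@0 c2@0 c3@1 c4@1, authorship ..
After op 7 (insert('i')): buffer="iidiiy" (len 6), cursors c1@2 c2@2 c3@5 c4@5, authorship 12.34.

Answer: 2 2 5 5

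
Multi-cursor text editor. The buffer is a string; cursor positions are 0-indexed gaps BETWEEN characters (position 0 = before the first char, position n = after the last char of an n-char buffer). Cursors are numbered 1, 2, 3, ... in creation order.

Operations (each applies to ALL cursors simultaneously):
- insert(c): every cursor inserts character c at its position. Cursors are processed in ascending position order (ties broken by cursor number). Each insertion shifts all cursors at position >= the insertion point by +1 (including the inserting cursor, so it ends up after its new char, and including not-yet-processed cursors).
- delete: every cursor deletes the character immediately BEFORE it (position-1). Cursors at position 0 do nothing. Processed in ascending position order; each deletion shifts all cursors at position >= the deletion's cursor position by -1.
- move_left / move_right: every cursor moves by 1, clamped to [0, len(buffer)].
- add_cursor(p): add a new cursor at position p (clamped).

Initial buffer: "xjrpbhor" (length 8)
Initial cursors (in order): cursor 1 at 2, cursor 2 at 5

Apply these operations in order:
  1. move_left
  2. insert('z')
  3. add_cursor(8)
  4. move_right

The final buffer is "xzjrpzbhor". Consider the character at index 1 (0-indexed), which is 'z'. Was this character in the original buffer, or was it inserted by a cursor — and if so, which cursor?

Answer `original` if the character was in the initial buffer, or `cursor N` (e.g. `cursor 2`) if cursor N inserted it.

After op 1 (move_left): buffer="xjrpbhor" (len 8), cursors c1@1 c2@4, authorship ........
After op 2 (insert('z')): buffer="xzjrpzbhor" (len 10), cursors c1@2 c2@6, authorship .1...2....
After op 3 (add_cursor(8)): buffer="xzjrpzbhor" (len 10), cursors c1@2 c2@6 c3@8, authorship .1...2....
After op 4 (move_right): buffer="xzjrpzbhor" (len 10), cursors c1@3 c2@7 c3@9, authorship .1...2....
Authorship (.=original, N=cursor N): . 1 . . . 2 . . . .
Index 1: author = 1

Answer: cursor 1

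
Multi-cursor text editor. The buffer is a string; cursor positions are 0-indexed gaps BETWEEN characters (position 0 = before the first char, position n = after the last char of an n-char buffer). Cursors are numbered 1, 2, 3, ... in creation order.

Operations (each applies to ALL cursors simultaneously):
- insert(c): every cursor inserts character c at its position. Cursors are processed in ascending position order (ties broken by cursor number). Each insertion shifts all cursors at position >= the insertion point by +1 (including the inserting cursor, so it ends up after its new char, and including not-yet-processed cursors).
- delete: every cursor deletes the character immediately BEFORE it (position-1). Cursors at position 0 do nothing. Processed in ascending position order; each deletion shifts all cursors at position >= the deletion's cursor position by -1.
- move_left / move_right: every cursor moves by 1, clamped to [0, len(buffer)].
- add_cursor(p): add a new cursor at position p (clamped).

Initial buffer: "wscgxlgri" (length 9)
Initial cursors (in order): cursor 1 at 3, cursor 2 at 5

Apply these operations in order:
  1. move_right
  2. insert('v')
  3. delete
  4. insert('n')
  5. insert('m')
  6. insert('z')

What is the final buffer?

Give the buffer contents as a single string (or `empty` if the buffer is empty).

After op 1 (move_right): buffer="wscgxlgri" (len 9), cursors c1@4 c2@6, authorship .........
After op 2 (insert('v')): buffer="wscgvxlvgri" (len 11), cursors c1@5 c2@8, authorship ....1..2...
After op 3 (delete): buffer="wscgxlgri" (len 9), cursors c1@4 c2@6, authorship .........
After op 4 (insert('n')): buffer="wscgnxlngri" (len 11), cursors c1@5 c2@8, authorship ....1..2...
After op 5 (insert('m')): buffer="wscgnmxlnmgri" (len 13), cursors c1@6 c2@10, authorship ....11..22...
After op 6 (insert('z')): buffer="wscgnmzxlnmzgri" (len 15), cursors c1@7 c2@12, authorship ....111..222...

Answer: wscgnmzxlnmzgri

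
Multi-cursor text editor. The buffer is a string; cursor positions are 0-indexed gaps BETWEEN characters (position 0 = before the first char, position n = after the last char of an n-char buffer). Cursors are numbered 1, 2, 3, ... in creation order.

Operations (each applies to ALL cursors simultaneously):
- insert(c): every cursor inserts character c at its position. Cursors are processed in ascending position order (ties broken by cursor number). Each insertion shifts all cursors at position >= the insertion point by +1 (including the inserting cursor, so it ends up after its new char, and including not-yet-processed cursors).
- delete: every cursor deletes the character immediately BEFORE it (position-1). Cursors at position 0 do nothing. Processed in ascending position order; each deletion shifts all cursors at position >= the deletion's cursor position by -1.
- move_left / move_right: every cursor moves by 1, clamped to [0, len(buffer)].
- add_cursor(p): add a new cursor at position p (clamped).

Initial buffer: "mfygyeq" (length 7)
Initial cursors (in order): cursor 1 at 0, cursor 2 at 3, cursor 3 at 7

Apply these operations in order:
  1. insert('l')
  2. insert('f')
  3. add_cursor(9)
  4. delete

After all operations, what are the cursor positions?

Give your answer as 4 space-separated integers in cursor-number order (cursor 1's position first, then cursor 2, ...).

Answer: 1 5 9 6

Derivation:
After op 1 (insert('l')): buffer="lmfylgyeql" (len 10), cursors c1@1 c2@5 c3@10, authorship 1...2....3
After op 2 (insert('f')): buffer="lfmfylfgyeqlf" (len 13), cursors c1@2 c2@7 c3@13, authorship 11...22....33
After op 3 (add_cursor(9)): buffer="lfmfylfgyeqlf" (len 13), cursors c1@2 c2@7 c4@9 c3@13, authorship 11...22....33
After op 4 (delete): buffer="lmfylgeql" (len 9), cursors c1@1 c2@5 c4@6 c3@9, authorship 1...2...3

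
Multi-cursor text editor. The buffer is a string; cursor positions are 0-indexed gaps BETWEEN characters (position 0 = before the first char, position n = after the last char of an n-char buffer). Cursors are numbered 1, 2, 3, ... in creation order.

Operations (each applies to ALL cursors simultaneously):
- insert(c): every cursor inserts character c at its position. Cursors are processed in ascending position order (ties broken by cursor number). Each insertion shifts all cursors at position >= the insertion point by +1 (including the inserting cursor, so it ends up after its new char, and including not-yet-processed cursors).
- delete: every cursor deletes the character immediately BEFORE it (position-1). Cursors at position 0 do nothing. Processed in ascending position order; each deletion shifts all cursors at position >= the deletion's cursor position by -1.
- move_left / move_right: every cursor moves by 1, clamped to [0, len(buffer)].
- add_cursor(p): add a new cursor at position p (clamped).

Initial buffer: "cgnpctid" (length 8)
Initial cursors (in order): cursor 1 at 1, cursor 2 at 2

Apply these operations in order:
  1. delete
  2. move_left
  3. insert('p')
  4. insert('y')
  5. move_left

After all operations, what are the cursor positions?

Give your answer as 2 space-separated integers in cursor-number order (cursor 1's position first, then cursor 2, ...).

After op 1 (delete): buffer="npctid" (len 6), cursors c1@0 c2@0, authorship ......
After op 2 (move_left): buffer="npctid" (len 6), cursors c1@0 c2@0, authorship ......
After op 3 (insert('p')): buffer="ppnpctid" (len 8), cursors c1@2 c2@2, authorship 12......
After op 4 (insert('y')): buffer="ppyynpctid" (len 10), cursors c1@4 c2@4, authorship 1212......
After op 5 (move_left): buffer="ppyynpctid" (len 10), cursors c1@3 c2@3, authorship 1212......

Answer: 3 3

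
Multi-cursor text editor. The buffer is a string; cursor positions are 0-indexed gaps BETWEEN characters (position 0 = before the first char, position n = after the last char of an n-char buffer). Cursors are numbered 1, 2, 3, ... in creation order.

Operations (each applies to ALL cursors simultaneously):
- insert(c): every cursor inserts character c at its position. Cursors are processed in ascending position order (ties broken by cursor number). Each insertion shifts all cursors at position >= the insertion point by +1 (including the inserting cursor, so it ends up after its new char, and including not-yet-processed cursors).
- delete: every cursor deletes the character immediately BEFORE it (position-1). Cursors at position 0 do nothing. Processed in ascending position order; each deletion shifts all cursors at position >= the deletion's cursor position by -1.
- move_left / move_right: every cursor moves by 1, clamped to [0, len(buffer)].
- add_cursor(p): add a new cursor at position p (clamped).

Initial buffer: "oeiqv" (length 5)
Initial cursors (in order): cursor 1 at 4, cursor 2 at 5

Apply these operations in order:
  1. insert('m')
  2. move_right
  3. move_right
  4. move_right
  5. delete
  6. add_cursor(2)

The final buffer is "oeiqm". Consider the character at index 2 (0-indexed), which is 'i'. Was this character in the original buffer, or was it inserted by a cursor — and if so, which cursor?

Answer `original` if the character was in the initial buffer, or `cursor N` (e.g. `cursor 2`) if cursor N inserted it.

Answer: original

Derivation:
After op 1 (insert('m')): buffer="oeiqmvm" (len 7), cursors c1@5 c2@7, authorship ....1.2
After op 2 (move_right): buffer="oeiqmvm" (len 7), cursors c1@6 c2@7, authorship ....1.2
After op 3 (move_right): buffer="oeiqmvm" (len 7), cursors c1@7 c2@7, authorship ....1.2
After op 4 (move_right): buffer="oeiqmvm" (len 7), cursors c1@7 c2@7, authorship ....1.2
After op 5 (delete): buffer="oeiqm" (len 5), cursors c1@5 c2@5, authorship ....1
After op 6 (add_cursor(2)): buffer="oeiqm" (len 5), cursors c3@2 c1@5 c2@5, authorship ....1
Authorship (.=original, N=cursor N): . . . . 1
Index 2: author = original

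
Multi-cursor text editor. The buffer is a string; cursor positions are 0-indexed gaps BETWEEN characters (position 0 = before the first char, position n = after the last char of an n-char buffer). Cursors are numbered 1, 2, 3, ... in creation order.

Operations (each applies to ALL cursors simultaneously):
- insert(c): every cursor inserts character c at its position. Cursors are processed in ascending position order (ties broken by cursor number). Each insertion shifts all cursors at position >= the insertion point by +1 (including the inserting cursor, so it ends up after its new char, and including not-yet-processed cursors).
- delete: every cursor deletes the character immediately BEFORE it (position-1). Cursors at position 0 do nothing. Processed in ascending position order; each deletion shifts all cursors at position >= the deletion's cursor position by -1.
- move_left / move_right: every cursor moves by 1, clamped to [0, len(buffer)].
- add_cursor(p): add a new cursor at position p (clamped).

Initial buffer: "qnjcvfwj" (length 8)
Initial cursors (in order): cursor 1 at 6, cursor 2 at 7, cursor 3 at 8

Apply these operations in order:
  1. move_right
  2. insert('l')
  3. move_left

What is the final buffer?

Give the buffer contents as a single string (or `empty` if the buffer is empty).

After op 1 (move_right): buffer="qnjcvfwj" (len 8), cursors c1@7 c2@8 c3@8, authorship ........
After op 2 (insert('l')): buffer="qnjcvfwljll" (len 11), cursors c1@8 c2@11 c3@11, authorship .......1.23
After op 3 (move_left): buffer="qnjcvfwljll" (len 11), cursors c1@7 c2@10 c3@10, authorship .......1.23

Answer: qnjcvfwljll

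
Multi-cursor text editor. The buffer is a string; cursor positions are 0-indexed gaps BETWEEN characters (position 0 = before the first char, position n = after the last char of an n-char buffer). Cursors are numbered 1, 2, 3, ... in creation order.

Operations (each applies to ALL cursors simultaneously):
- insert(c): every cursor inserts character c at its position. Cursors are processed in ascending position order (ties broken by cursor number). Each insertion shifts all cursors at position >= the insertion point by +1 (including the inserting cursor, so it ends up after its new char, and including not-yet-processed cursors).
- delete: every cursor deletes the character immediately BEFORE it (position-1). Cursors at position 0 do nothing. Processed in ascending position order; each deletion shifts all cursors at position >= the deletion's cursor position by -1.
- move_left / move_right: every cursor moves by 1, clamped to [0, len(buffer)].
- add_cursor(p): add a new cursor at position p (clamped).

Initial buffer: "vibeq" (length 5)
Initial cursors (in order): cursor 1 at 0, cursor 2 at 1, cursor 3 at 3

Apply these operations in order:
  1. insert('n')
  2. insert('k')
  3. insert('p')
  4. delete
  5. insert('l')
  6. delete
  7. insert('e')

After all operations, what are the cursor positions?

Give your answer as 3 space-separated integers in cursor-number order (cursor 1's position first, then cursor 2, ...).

Answer: 3 7 12

Derivation:
After op 1 (insert('n')): buffer="nvnibneq" (len 8), cursors c1@1 c2@3 c3@6, authorship 1.2..3..
After op 2 (insert('k')): buffer="nkvnkibnkeq" (len 11), cursors c1@2 c2@5 c3@9, authorship 11.22..33..
After op 3 (insert('p')): buffer="nkpvnkpibnkpeq" (len 14), cursors c1@3 c2@7 c3@12, authorship 111.222..333..
After op 4 (delete): buffer="nkvnkibnkeq" (len 11), cursors c1@2 c2@5 c3@9, authorship 11.22..33..
After op 5 (insert('l')): buffer="nklvnklibnkleq" (len 14), cursors c1@3 c2@7 c3@12, authorship 111.222..333..
After op 6 (delete): buffer="nkvnkibnkeq" (len 11), cursors c1@2 c2@5 c3@9, authorship 11.22..33..
After op 7 (insert('e')): buffer="nkevnkeibnkeeq" (len 14), cursors c1@3 c2@7 c3@12, authorship 111.222..333..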